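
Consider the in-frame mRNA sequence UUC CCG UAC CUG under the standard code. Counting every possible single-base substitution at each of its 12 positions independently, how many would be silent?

9

Codon 1 (UUC, Phe): 1 synonymous substitution.
Codon 2 (CCG, Pro): 3 synonymous substitutions.
Codon 3 (UAC, Tyr): 1 synonymous substitution.
Codon 4 (CUG, Leu): 4 synonymous substitutions.
Total: 1 + 3 + 1 + 4 = 9.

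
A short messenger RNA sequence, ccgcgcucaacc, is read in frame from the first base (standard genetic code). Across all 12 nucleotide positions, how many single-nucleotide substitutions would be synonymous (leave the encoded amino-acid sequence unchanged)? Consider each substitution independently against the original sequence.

Codon 1 (CCG, Pro): 3 synonymous substitutions.
Codon 2 (CGC, Arg): 3 synonymous substitutions.
Codon 3 (UCA, Ser): 3 synonymous substitutions.
Codon 4 (ACC, Thr): 3 synonymous substitutions.
Total: 3 + 3 + 3 + 3 = 12.

12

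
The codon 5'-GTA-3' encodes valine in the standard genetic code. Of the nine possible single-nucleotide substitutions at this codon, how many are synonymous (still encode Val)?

3

Position 1: none → 0 synonymous.
Position 2: none → 0 synonymous.
Position 3: GTT, GTC, GTG → 3 synonymous.
Total: 0 + 0 + 3 = 3.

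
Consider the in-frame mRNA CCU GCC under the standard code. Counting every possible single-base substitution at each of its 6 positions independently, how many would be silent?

6

Codon 1 (CCU, Pro): 3 synonymous substitutions.
Codon 2 (GCC, Ala): 3 synonymous substitutions.
Total: 3 + 3 = 6.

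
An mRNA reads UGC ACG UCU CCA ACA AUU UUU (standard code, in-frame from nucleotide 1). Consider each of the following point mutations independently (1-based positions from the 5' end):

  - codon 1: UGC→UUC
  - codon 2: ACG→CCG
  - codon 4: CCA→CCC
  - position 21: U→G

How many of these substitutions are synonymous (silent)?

1

Codon 1: UGC (Cys) → UUC (Phe) — missense.
Codon 2: ACG (Thr) → CCG (Pro) — missense.
Codon 4: CCA (Pro) → CCC (Pro) — synonymous.
Codon 7: UUU (Phe) → UUG (Leu) — missense.
Synonymous: 1 of 4.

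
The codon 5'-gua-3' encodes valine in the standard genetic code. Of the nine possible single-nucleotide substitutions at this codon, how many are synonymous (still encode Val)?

3

Position 1: none → 0 synonymous.
Position 2: none → 0 synonymous.
Position 3: GUU, GUC, GUG → 3 synonymous.
Total: 0 + 0 + 3 = 3.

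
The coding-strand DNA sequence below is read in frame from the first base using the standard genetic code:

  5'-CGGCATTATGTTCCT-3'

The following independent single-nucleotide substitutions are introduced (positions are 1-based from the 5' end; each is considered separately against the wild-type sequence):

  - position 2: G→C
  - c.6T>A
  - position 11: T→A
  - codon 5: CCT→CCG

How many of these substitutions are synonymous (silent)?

1

Codon 1: CGG (Arg) → CCG (Pro) — missense.
Codon 2: CAT (His) → CAA (Gln) — missense.
Codon 4: GTT (Val) → GAT (Asp) — missense.
Codon 5: CCT (Pro) → CCG (Pro) — synonymous.
Synonymous: 1 of 4.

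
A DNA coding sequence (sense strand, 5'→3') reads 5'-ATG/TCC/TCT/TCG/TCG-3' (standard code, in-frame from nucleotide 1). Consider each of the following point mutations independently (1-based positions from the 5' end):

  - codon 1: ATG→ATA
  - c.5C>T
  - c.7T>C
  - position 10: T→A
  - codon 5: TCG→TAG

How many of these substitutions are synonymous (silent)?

Codon 1: ATG (Met) → ATA (Ile) — missense.
Codon 2: TCC (Ser) → TTC (Phe) — missense.
Codon 3: TCT (Ser) → CCT (Pro) — missense.
Codon 4: TCG (Ser) → ACG (Thr) — missense.
Codon 5: TCG (Ser) → TAG (Stop) — nonsense.
Synonymous: 0 of 5.

0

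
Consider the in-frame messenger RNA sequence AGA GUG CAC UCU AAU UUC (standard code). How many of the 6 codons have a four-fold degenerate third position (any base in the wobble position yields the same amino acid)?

Codon 1 AGA (Arg): third position 2-fold.
Codon 2 GUG (Val): third position 4-fold.
Codon 3 CAC (His): third position 2-fold.
Codon 4 UCU (Ser): third position 4-fold.
Codon 5 AAU (Asn): third position 2-fold.
Codon 6 UUC (Phe): third position 2-fold.
Four-fold degenerate third positions: 2.

2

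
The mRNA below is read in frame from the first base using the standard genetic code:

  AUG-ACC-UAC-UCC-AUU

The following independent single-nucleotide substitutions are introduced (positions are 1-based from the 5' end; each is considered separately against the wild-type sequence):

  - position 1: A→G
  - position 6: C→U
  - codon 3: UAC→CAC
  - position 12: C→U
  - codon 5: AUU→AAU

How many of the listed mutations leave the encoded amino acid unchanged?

Codon 1: AUG (Met) → GUG (Val) — missense.
Codon 2: ACC (Thr) → ACU (Thr) — synonymous.
Codon 3: UAC (Tyr) → CAC (His) — missense.
Codon 4: UCC (Ser) → UCU (Ser) — synonymous.
Codon 5: AUU (Ile) → AAU (Asn) — missense.
Synonymous: 2 of 5.

2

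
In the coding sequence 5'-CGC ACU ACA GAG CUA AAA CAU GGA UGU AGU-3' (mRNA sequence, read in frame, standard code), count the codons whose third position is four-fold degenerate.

Codon 1 CGC (Arg): third position 4-fold.
Codon 2 ACU (Thr): third position 4-fold.
Codon 3 ACA (Thr): third position 4-fold.
Codon 4 GAG (Glu): third position 2-fold.
Codon 5 CUA (Leu): third position 4-fold.
Codon 6 AAA (Lys): third position 2-fold.
Codon 7 CAU (His): third position 2-fold.
Codon 8 GGA (Gly): third position 4-fold.
Codon 9 UGU (Cys): third position 2-fold.
Codon 10 AGU (Ser): third position 2-fold.
Four-fold degenerate third positions: 5.

5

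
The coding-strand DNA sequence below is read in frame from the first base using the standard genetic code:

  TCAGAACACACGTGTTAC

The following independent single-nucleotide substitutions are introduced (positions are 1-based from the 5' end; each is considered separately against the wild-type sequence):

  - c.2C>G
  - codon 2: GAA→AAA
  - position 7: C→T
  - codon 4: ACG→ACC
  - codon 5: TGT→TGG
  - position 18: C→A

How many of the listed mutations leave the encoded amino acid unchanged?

Codon 1: TCA (Ser) → TGA (Stop) — nonsense.
Codon 2: GAA (Glu) → AAA (Lys) — missense.
Codon 3: CAC (His) → TAC (Tyr) — missense.
Codon 4: ACG (Thr) → ACC (Thr) — synonymous.
Codon 5: TGT (Cys) → TGG (Trp) — missense.
Codon 6: TAC (Tyr) → TAA (Stop) — nonsense.
Synonymous: 1 of 6.

1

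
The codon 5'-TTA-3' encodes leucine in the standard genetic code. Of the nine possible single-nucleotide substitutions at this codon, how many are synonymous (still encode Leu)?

Position 1: CTA → 1 synonymous.
Position 2: none → 0 synonymous.
Position 3: TTG → 1 synonymous.
Total: 1 + 0 + 1 = 2.

2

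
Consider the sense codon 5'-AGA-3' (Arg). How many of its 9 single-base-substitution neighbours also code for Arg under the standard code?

2

Position 1: CGA → 1 synonymous.
Position 2: none → 0 synonymous.
Position 3: AGG → 1 synonymous.
Total: 1 + 0 + 1 = 2.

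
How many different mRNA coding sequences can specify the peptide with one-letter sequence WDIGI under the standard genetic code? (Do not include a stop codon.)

Trp: 1 codon.
Asp: 2 codons.
Ile: 3 codons.
Gly: 4 codons.
Ile: 3 codons.
1 × 2 × 3 × 4 × 3 = 72.

72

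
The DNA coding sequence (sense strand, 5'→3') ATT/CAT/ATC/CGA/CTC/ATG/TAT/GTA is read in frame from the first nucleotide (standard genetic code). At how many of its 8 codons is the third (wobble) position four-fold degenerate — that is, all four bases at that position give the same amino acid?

Codon 1 ATT (Ile): third position 3-fold.
Codon 2 CAT (His): third position 2-fold.
Codon 3 ATC (Ile): third position 3-fold.
Codon 4 CGA (Arg): third position 4-fold.
Codon 5 CTC (Leu): third position 4-fold.
Codon 6 ATG (Met): third position 1-fold.
Codon 7 TAT (Tyr): third position 2-fold.
Codon 8 GTA (Val): third position 4-fold.
Four-fold degenerate third positions: 3.

3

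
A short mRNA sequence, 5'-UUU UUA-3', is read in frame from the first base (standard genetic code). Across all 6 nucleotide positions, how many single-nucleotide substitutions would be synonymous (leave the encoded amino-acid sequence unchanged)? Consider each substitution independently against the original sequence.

3

Codon 1 (UUU, Phe): 1 synonymous substitution.
Codon 2 (UUA, Leu): 2 synonymous substitutions.
Total: 1 + 2 = 3.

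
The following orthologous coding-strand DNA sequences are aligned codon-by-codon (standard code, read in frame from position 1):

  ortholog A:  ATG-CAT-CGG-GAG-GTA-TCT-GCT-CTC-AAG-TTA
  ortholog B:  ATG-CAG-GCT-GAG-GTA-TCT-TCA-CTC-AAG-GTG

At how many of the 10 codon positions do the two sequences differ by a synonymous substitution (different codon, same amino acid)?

0

Codon 1: ATG Met / ATG Met — identical.
Codon 2: CAT His / CAG Gln — nonsynonymous.
Codon 3: CGG Arg / GCT Ala — nonsynonymous.
Codon 4: GAG Glu / GAG Glu — identical.
Codon 5: GTA Val / GTA Val — identical.
Codon 6: TCT Ser / TCT Ser — identical.
Codon 7: GCT Ala / TCA Ser — nonsynonymous.
Codon 8: CTC Leu / CTC Leu — identical.
Codon 9: AAG Lys / AAG Lys — identical.
Codon 10: TTA Leu / GTG Val — nonsynonymous.
Synonymous differences: 0.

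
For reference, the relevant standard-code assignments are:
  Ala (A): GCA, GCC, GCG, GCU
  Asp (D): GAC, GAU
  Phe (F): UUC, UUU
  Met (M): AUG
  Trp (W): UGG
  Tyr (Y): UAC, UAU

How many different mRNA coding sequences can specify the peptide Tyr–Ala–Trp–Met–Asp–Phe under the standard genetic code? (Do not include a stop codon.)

Tyr: 2 codons.
Ala: 4 codons.
Trp: 1 codon.
Met: 1 codon.
Asp: 2 codons.
Phe: 2 codons.
2 × 4 × 1 × 1 × 2 × 2 = 32.

32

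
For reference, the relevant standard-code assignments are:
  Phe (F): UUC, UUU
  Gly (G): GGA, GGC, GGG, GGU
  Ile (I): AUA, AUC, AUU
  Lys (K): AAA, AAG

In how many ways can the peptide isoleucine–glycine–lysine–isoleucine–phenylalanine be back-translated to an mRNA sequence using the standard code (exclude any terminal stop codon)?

Ile: 3 codons.
Gly: 4 codons.
Lys: 2 codons.
Ile: 3 codons.
Phe: 2 codons.
3 × 4 × 2 × 3 × 2 = 144.

144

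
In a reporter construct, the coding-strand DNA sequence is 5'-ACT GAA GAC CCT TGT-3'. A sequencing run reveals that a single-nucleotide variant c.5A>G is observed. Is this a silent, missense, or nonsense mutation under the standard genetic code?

Position 5 falls in codon 2: GAA → Glu.
After the substitution the codon is GGA → Gly.
Glu ≠ Gly, so this is a missense mutation.

missense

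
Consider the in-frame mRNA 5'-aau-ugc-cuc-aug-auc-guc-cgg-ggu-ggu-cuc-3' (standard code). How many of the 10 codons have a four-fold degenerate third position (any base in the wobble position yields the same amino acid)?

Codon 1 AAU (Asn): third position 2-fold.
Codon 2 UGC (Cys): third position 2-fold.
Codon 3 CUC (Leu): third position 4-fold.
Codon 4 AUG (Met): third position 1-fold.
Codon 5 AUC (Ile): third position 3-fold.
Codon 6 GUC (Val): third position 4-fold.
Codon 7 CGG (Arg): third position 4-fold.
Codon 8 GGU (Gly): third position 4-fold.
Codon 9 GGU (Gly): third position 4-fold.
Codon 10 CUC (Leu): third position 4-fold.
Four-fold degenerate third positions: 6.

6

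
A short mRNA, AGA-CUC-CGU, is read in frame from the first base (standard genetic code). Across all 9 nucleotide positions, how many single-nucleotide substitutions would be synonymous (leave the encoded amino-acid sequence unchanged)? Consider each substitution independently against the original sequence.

8

Codon 1 (AGA, Arg): 2 synonymous substitutions.
Codon 2 (CUC, Leu): 3 synonymous substitutions.
Codon 3 (CGU, Arg): 3 synonymous substitutions.
Total: 2 + 3 + 3 = 8.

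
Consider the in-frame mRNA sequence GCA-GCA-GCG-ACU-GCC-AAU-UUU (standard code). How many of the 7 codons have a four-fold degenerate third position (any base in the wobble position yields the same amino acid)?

Codon 1 GCA (Ala): third position 4-fold.
Codon 2 GCA (Ala): third position 4-fold.
Codon 3 GCG (Ala): third position 4-fold.
Codon 4 ACU (Thr): third position 4-fold.
Codon 5 GCC (Ala): third position 4-fold.
Codon 6 AAU (Asn): third position 2-fold.
Codon 7 UUU (Phe): third position 2-fold.
Four-fold degenerate third positions: 5.

5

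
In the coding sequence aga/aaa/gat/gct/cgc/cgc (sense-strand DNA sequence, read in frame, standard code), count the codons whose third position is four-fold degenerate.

3

Codon 1 AGA (Arg): third position 2-fold.
Codon 2 AAA (Lys): third position 2-fold.
Codon 3 GAT (Asp): third position 2-fold.
Codon 4 GCT (Ala): third position 4-fold.
Codon 5 CGC (Arg): third position 4-fold.
Codon 6 CGC (Arg): third position 4-fold.
Four-fold degenerate third positions: 3.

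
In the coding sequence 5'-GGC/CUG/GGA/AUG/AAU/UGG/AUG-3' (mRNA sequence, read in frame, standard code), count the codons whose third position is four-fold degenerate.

3

Codon 1 GGC (Gly): third position 4-fold.
Codon 2 CUG (Leu): third position 4-fold.
Codon 3 GGA (Gly): third position 4-fold.
Codon 4 AUG (Met): third position 1-fold.
Codon 5 AAU (Asn): third position 2-fold.
Codon 6 UGG (Trp): third position 1-fold.
Codon 7 AUG (Met): third position 1-fold.
Four-fold degenerate third positions: 3.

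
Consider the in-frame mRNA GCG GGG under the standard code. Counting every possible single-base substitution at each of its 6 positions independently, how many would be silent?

6

Codon 1 (GCG, Ala): 3 synonymous substitutions.
Codon 2 (GGG, Gly): 3 synonymous substitutions.
Total: 3 + 3 = 6.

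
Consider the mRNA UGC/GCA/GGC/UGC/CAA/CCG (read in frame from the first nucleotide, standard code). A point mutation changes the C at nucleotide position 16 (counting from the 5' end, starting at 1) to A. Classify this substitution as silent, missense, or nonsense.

Position 16 falls in codon 6: CCG → Pro.
After the substitution the codon is ACG → Thr.
Pro ≠ Thr, so this is a missense mutation.

missense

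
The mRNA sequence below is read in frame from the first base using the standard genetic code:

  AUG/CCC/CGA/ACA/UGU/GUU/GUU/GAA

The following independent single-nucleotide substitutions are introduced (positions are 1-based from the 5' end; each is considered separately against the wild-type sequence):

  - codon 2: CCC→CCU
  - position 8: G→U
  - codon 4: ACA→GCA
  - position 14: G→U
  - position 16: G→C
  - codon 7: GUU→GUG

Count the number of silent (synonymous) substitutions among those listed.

2

Codon 2: CCC (Pro) → CCU (Pro) — synonymous.
Codon 3: CGA (Arg) → CUA (Leu) — missense.
Codon 4: ACA (Thr) → GCA (Ala) — missense.
Codon 5: UGU (Cys) → UUU (Phe) — missense.
Codon 6: GUU (Val) → CUU (Leu) — missense.
Codon 7: GUU (Val) → GUG (Val) — synonymous.
Synonymous: 2 of 6.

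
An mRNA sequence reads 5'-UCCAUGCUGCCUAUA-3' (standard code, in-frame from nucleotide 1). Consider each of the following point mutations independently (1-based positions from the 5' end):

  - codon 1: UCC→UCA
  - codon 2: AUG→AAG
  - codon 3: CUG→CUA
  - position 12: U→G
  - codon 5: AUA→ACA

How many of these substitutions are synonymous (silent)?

3

Codon 1: UCC (Ser) → UCA (Ser) — synonymous.
Codon 2: AUG (Met) → AAG (Lys) — missense.
Codon 3: CUG (Leu) → CUA (Leu) — synonymous.
Codon 4: CCU (Pro) → CCG (Pro) — synonymous.
Codon 5: AUA (Ile) → ACA (Thr) — missense.
Synonymous: 3 of 5.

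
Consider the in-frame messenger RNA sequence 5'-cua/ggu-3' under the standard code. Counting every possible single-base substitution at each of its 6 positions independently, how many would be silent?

7

Codon 1 (CUA, Leu): 4 synonymous substitutions.
Codon 2 (GGU, Gly): 3 synonymous substitutions.
Total: 4 + 3 = 7.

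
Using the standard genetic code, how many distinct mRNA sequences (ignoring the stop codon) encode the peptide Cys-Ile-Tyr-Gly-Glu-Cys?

192

Cys: 2 codons.
Ile: 3 codons.
Tyr: 2 codons.
Gly: 4 codons.
Glu: 2 codons.
Cys: 2 codons.
2 × 3 × 2 × 4 × 2 × 2 = 192.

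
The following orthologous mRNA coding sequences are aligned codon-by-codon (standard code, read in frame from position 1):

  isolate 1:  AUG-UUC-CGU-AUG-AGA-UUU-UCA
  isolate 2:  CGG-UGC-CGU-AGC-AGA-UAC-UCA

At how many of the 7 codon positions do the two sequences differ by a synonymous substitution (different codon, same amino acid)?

Codon 1: AUG Met / CGG Arg — nonsynonymous.
Codon 2: UUC Phe / UGC Cys — nonsynonymous.
Codon 3: CGU Arg / CGU Arg — identical.
Codon 4: AUG Met / AGC Ser — nonsynonymous.
Codon 5: AGA Arg / AGA Arg — identical.
Codon 6: UUU Phe / UAC Tyr — nonsynonymous.
Codon 7: UCA Ser / UCA Ser — identical.
Synonymous differences: 0.

0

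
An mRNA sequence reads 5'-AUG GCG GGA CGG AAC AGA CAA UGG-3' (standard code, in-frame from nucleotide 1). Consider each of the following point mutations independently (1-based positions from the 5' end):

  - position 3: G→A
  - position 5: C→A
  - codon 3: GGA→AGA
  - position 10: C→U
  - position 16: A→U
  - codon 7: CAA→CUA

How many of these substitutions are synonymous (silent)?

Codon 1: AUG (Met) → AUA (Ile) — missense.
Codon 2: GCG (Ala) → GAG (Glu) — missense.
Codon 3: GGA (Gly) → AGA (Arg) — missense.
Codon 4: CGG (Arg) → UGG (Trp) — missense.
Codon 6: AGA (Arg) → UGA (Stop) — nonsense.
Codon 7: CAA (Gln) → CUA (Leu) — missense.
Synonymous: 0 of 6.

0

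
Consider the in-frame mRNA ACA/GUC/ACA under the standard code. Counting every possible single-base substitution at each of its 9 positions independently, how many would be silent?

Codon 1 (ACA, Thr): 3 synonymous substitutions.
Codon 2 (GUC, Val): 3 synonymous substitutions.
Codon 3 (ACA, Thr): 3 synonymous substitutions.
Total: 3 + 3 + 3 = 9.

9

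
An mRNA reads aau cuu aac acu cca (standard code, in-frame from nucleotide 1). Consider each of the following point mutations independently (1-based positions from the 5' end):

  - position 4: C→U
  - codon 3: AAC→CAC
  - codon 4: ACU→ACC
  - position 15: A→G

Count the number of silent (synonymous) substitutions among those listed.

2

Codon 2: CUU (Leu) → UUU (Phe) — missense.
Codon 3: AAC (Asn) → CAC (His) — missense.
Codon 4: ACU (Thr) → ACC (Thr) — synonymous.
Codon 5: CCA (Pro) → CCG (Pro) — synonymous.
Synonymous: 2 of 4.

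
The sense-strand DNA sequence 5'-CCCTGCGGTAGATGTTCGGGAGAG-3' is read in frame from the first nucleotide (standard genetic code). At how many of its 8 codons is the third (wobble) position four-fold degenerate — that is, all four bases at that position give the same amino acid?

Codon 1 CCC (Pro): third position 4-fold.
Codon 2 TGC (Cys): third position 2-fold.
Codon 3 GGT (Gly): third position 4-fold.
Codon 4 AGA (Arg): third position 2-fold.
Codon 5 TGT (Cys): third position 2-fold.
Codon 6 TCG (Ser): third position 4-fold.
Codon 7 GGA (Gly): third position 4-fold.
Codon 8 GAG (Glu): third position 2-fold.
Four-fold degenerate third positions: 4.

4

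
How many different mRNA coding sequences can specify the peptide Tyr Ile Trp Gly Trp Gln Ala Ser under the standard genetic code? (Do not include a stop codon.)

Tyr: 2 codons.
Ile: 3 codons.
Trp: 1 codon.
Gly: 4 codons.
Trp: 1 codon.
Gln: 2 codons.
Ala: 4 codons.
Ser: 6 codons.
2 × 3 × 1 × 4 × 1 × 2 × 4 × 6 = 1152.

1152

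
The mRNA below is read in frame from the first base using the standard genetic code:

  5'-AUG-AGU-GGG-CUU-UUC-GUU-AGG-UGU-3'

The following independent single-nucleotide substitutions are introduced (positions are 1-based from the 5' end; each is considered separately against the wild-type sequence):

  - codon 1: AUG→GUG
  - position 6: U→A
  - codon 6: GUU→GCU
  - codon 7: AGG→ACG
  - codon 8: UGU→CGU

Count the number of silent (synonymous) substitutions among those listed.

0

Codon 1: AUG (Met) → GUG (Val) — missense.
Codon 2: AGU (Ser) → AGA (Arg) — missense.
Codon 6: GUU (Val) → GCU (Ala) — missense.
Codon 7: AGG (Arg) → ACG (Thr) — missense.
Codon 8: UGU (Cys) → CGU (Arg) — missense.
Synonymous: 0 of 5.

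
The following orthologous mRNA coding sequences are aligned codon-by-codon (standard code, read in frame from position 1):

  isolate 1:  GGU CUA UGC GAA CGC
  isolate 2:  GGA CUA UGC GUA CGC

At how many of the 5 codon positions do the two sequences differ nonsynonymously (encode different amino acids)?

1

Codon 1: GGU Gly / GGA Gly — synonymous.
Codon 2: CUA Leu / CUA Leu — identical.
Codon 3: UGC Cys / UGC Cys — identical.
Codon 4: GAA Glu / GUA Val — nonsynonymous.
Codon 5: CGC Arg / CGC Arg — identical.
Nonsynonymous differences: 1.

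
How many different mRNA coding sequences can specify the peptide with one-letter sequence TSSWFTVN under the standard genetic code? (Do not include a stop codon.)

Thr: 4 codons.
Ser: 6 codons.
Ser: 6 codons.
Trp: 1 codon.
Phe: 2 codons.
Thr: 4 codons.
Val: 4 codons.
Asn: 2 codons.
4 × 6 × 6 × 1 × 2 × 4 × 4 × 2 = 9216.

9216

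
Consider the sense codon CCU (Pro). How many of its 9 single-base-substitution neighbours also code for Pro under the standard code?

Position 1: none → 0 synonymous.
Position 2: none → 0 synonymous.
Position 3: CCC, CCA, CCG → 3 synonymous.
Total: 0 + 0 + 3 = 3.

3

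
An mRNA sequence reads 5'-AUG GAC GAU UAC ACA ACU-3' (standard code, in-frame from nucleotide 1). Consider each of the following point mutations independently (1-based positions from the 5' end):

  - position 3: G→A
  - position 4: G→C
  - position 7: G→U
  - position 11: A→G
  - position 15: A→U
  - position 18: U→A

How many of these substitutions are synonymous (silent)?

Codon 1: AUG (Met) → AUA (Ile) — missense.
Codon 2: GAC (Asp) → CAC (His) — missense.
Codon 3: GAU (Asp) → UAU (Tyr) — missense.
Codon 4: UAC (Tyr) → UGC (Cys) — missense.
Codon 5: ACA (Thr) → ACU (Thr) — synonymous.
Codon 6: ACU (Thr) → ACA (Thr) — synonymous.
Synonymous: 2 of 6.

2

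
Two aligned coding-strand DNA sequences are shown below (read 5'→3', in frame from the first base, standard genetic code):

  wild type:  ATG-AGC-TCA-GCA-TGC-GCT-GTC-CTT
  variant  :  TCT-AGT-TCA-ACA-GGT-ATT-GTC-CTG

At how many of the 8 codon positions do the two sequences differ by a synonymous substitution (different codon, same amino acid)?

2

Codon 1: ATG Met / TCT Ser — nonsynonymous.
Codon 2: AGC Ser / AGT Ser — synonymous.
Codon 3: TCA Ser / TCA Ser — identical.
Codon 4: GCA Ala / ACA Thr — nonsynonymous.
Codon 5: TGC Cys / GGT Gly — nonsynonymous.
Codon 6: GCT Ala / ATT Ile — nonsynonymous.
Codon 7: GTC Val / GTC Val — identical.
Codon 8: CTT Leu / CTG Leu — synonymous.
Synonymous differences: 2.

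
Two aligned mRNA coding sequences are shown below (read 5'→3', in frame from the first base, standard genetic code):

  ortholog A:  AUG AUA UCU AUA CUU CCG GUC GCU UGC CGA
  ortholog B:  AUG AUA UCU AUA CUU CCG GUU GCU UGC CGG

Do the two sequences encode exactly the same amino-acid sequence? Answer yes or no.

Codon 1: AUG Met / AUG Met — identical.
Codon 2: AUA Ile / AUA Ile — identical.
Codon 3: UCU Ser / UCU Ser — identical.
Codon 4: AUA Ile / AUA Ile — identical.
Codon 5: CUU Leu / CUU Leu — identical.
Codon 6: CCG Pro / CCG Pro — identical.
Codon 7: GUC Val / GUU Val — synonymous.
Codon 8: GCU Ala / GCU Ala — identical.
Codon 9: UGC Cys / UGC Cys — identical.
Codon 10: CGA Arg / CGG Arg — synonymous.
Nonsynonymous differences: 0 → same protein.

yes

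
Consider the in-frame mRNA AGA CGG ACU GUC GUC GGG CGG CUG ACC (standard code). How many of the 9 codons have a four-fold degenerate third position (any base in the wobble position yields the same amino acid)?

8

Codon 1 AGA (Arg): third position 2-fold.
Codon 2 CGG (Arg): third position 4-fold.
Codon 3 ACU (Thr): third position 4-fold.
Codon 4 GUC (Val): third position 4-fold.
Codon 5 GUC (Val): third position 4-fold.
Codon 6 GGG (Gly): third position 4-fold.
Codon 7 CGG (Arg): third position 4-fold.
Codon 8 CUG (Leu): third position 4-fold.
Codon 9 ACC (Thr): third position 4-fold.
Four-fold degenerate third positions: 8.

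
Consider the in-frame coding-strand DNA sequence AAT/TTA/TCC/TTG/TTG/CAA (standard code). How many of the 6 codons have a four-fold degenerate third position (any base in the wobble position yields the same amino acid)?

Codon 1 AAT (Asn): third position 2-fold.
Codon 2 TTA (Leu): third position 2-fold.
Codon 3 TCC (Ser): third position 4-fold.
Codon 4 TTG (Leu): third position 2-fold.
Codon 5 TTG (Leu): third position 2-fold.
Codon 6 CAA (Gln): third position 2-fold.
Four-fold degenerate third positions: 1.

1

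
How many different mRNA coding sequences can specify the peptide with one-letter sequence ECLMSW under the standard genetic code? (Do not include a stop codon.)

144

Glu: 2 codons.
Cys: 2 codons.
Leu: 6 codons.
Met: 1 codon.
Ser: 6 codons.
Trp: 1 codon.
2 × 2 × 6 × 1 × 6 × 1 = 144.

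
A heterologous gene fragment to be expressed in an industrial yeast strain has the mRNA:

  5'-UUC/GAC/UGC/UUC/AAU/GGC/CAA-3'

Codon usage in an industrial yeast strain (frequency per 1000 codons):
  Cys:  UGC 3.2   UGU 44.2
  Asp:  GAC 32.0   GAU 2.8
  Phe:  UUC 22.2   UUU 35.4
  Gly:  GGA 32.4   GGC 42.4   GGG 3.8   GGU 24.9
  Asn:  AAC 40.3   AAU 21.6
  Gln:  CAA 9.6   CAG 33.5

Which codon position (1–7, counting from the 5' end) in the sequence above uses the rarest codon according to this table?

Codon 1 UUC (Phe): 22.2 per 1000.
Codon 2 GAC (Asp): 32.0 per 1000.
Codon 3 UGC (Cys): 3.2 per 1000.
Codon 4 UUC (Phe): 22.2 per 1000.
Codon 5 AAU (Asn): 21.6 per 1000.
Codon 6 GGC (Gly): 42.4 per 1000.
Codon 7 CAA (Gln): 9.6 per 1000.
Lowest frequency is 3.2 at codon 3.

3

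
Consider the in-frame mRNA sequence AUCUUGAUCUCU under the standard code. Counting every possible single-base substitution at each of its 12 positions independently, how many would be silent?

Codon 1 (AUC, Ile): 2 synonymous substitutions.
Codon 2 (UUG, Leu): 2 synonymous substitutions.
Codon 3 (AUC, Ile): 2 synonymous substitutions.
Codon 4 (UCU, Ser): 3 synonymous substitutions.
Total: 2 + 2 + 2 + 3 = 9.

9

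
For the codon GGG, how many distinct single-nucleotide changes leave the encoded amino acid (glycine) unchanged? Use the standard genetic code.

Position 1: none → 0 synonymous.
Position 2: none → 0 synonymous.
Position 3: GGT, GGC, GGA → 3 synonymous.
Total: 0 + 0 + 3 = 3.

3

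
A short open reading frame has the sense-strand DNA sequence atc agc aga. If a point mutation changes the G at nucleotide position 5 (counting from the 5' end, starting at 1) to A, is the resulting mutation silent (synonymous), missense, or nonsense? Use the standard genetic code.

missense

Position 5 falls in codon 2: AGC → Ser.
After the substitution the codon is AAC → Asn.
Ser ≠ Asn, so this is a missense mutation.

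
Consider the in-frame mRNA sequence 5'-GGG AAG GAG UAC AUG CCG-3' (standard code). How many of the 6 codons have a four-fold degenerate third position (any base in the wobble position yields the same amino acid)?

Codon 1 GGG (Gly): third position 4-fold.
Codon 2 AAG (Lys): third position 2-fold.
Codon 3 GAG (Glu): third position 2-fold.
Codon 4 UAC (Tyr): third position 2-fold.
Codon 5 AUG (Met): third position 1-fold.
Codon 6 CCG (Pro): third position 4-fold.
Four-fold degenerate third positions: 2.

2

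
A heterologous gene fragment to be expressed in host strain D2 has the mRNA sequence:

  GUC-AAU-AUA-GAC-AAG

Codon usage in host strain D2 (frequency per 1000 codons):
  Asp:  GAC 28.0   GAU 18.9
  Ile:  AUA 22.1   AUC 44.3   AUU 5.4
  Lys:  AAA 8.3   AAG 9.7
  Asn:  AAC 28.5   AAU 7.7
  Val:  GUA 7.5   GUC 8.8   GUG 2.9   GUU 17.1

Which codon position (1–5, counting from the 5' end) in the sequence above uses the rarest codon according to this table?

2

Codon 1 GUC (Val): 8.8 per 1000.
Codon 2 AAU (Asn): 7.7 per 1000.
Codon 3 AUA (Ile): 22.1 per 1000.
Codon 4 GAC (Asp): 28.0 per 1000.
Codon 5 AAG (Lys): 9.7 per 1000.
Lowest frequency is 7.7 at codon 2.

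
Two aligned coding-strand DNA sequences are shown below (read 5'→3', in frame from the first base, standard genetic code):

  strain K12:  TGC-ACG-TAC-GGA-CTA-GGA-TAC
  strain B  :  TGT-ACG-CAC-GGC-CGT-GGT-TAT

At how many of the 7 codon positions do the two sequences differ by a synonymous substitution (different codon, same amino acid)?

4

Codon 1: TGC Cys / TGT Cys — synonymous.
Codon 2: ACG Thr / ACG Thr — identical.
Codon 3: TAC Tyr / CAC His — nonsynonymous.
Codon 4: GGA Gly / GGC Gly — synonymous.
Codon 5: CTA Leu / CGT Arg — nonsynonymous.
Codon 6: GGA Gly / GGT Gly — synonymous.
Codon 7: TAC Tyr / TAT Tyr — synonymous.
Synonymous differences: 4.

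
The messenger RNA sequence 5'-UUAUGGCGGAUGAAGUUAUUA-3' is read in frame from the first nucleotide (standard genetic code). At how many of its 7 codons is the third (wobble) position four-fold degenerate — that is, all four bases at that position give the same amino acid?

Codon 1 UUA (Leu): third position 2-fold.
Codon 2 UGG (Trp): third position 1-fold.
Codon 3 CGG (Arg): third position 4-fold.
Codon 4 AUG (Met): third position 1-fold.
Codon 5 AAG (Lys): third position 2-fold.
Codon 6 UUA (Leu): third position 2-fold.
Codon 7 UUA (Leu): third position 2-fold.
Four-fold degenerate third positions: 1.

1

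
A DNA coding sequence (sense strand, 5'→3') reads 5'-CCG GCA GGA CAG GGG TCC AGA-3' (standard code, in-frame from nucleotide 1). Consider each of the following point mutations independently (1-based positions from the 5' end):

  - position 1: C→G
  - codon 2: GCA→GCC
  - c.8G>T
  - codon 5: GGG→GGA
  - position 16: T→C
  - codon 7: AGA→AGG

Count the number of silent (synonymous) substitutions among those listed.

Codon 1: CCG (Pro) → GCG (Ala) — missense.
Codon 2: GCA (Ala) → GCC (Ala) — synonymous.
Codon 3: GGA (Gly) → GTA (Val) — missense.
Codon 5: GGG (Gly) → GGA (Gly) — synonymous.
Codon 6: TCC (Ser) → CCC (Pro) — missense.
Codon 7: AGA (Arg) → AGG (Arg) — synonymous.
Synonymous: 3 of 6.

3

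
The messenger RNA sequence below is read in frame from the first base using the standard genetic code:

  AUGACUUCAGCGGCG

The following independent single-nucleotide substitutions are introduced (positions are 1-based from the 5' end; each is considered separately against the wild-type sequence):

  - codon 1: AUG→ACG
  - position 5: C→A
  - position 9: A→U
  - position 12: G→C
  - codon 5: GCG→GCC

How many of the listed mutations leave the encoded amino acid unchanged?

Codon 1: AUG (Met) → ACG (Thr) — missense.
Codon 2: ACU (Thr) → AAU (Asn) — missense.
Codon 3: UCA (Ser) → UCU (Ser) — synonymous.
Codon 4: GCG (Ala) → GCC (Ala) — synonymous.
Codon 5: GCG (Ala) → GCC (Ala) — synonymous.
Synonymous: 3 of 5.

3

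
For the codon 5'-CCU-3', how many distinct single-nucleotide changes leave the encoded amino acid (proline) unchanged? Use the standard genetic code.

Position 1: none → 0 synonymous.
Position 2: none → 0 synonymous.
Position 3: CCC, CCA, CCG → 3 synonymous.
Total: 0 + 0 + 3 = 3.

3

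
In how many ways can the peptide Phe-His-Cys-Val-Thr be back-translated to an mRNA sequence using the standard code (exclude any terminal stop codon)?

128

Phe: 2 codons.
His: 2 codons.
Cys: 2 codons.
Val: 4 codons.
Thr: 4 codons.
2 × 2 × 2 × 4 × 4 = 128.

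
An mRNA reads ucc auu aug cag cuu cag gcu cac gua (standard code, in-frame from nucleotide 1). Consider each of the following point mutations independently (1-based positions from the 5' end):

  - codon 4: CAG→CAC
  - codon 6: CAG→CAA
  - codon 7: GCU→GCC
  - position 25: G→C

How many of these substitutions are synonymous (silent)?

2

Codon 4: CAG (Gln) → CAC (His) — missense.
Codon 6: CAG (Gln) → CAA (Gln) — synonymous.
Codon 7: GCU (Ala) → GCC (Ala) — synonymous.
Codon 9: GUA (Val) → CUA (Leu) — missense.
Synonymous: 2 of 4.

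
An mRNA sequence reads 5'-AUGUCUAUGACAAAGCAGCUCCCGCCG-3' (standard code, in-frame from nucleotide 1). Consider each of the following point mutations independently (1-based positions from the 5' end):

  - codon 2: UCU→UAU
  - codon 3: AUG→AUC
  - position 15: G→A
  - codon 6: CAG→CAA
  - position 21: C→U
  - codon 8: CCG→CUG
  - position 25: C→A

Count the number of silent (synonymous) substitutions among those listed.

Codon 2: UCU (Ser) → UAU (Tyr) — missense.
Codon 3: AUG (Met) → AUC (Ile) — missense.
Codon 5: AAG (Lys) → AAA (Lys) — synonymous.
Codon 6: CAG (Gln) → CAA (Gln) — synonymous.
Codon 7: CUC (Leu) → CUU (Leu) — synonymous.
Codon 8: CCG (Pro) → CUG (Leu) — missense.
Codon 9: CCG (Pro) → ACG (Thr) — missense.
Synonymous: 3 of 7.

3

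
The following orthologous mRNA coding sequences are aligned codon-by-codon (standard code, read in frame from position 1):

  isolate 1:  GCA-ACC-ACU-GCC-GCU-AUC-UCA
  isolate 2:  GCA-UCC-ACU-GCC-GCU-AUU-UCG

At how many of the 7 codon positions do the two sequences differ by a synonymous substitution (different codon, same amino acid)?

Codon 1: GCA Ala / GCA Ala — identical.
Codon 2: ACC Thr / UCC Ser — nonsynonymous.
Codon 3: ACU Thr / ACU Thr — identical.
Codon 4: GCC Ala / GCC Ala — identical.
Codon 5: GCU Ala / GCU Ala — identical.
Codon 6: AUC Ile / AUU Ile — synonymous.
Codon 7: UCA Ser / UCG Ser — synonymous.
Synonymous differences: 2.

2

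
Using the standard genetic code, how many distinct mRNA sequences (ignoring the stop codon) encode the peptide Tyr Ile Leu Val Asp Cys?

576

Tyr: 2 codons.
Ile: 3 codons.
Leu: 6 codons.
Val: 4 codons.
Asp: 2 codons.
Cys: 2 codons.
2 × 3 × 6 × 4 × 2 × 2 = 576.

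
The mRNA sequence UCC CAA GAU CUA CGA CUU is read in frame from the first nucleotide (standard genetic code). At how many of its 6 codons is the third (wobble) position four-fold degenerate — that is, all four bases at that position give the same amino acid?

Codon 1 UCC (Ser): third position 4-fold.
Codon 2 CAA (Gln): third position 2-fold.
Codon 3 GAU (Asp): third position 2-fold.
Codon 4 CUA (Leu): third position 4-fold.
Codon 5 CGA (Arg): third position 4-fold.
Codon 6 CUU (Leu): third position 4-fold.
Four-fold degenerate third positions: 4.

4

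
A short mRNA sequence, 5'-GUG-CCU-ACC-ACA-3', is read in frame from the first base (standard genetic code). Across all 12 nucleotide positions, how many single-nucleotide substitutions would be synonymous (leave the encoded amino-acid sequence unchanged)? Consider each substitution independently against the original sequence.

12

Codon 1 (GUG, Val): 3 synonymous substitutions.
Codon 2 (CCU, Pro): 3 synonymous substitutions.
Codon 3 (ACC, Thr): 3 synonymous substitutions.
Codon 4 (ACA, Thr): 3 synonymous substitutions.
Total: 3 + 3 + 3 + 3 = 12.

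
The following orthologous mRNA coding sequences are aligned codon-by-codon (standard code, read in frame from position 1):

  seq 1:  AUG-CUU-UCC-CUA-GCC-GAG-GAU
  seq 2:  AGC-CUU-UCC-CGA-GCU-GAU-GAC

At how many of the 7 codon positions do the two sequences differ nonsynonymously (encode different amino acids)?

Codon 1: AUG Met / AGC Ser — nonsynonymous.
Codon 2: CUU Leu / CUU Leu — identical.
Codon 3: UCC Ser / UCC Ser — identical.
Codon 4: CUA Leu / CGA Arg — nonsynonymous.
Codon 5: GCC Ala / GCU Ala — synonymous.
Codon 6: GAG Glu / GAU Asp — nonsynonymous.
Codon 7: GAU Asp / GAC Asp — synonymous.
Nonsynonymous differences: 3.

3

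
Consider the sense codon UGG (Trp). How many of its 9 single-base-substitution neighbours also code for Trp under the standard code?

Position 1: none → 0 synonymous.
Position 2: none → 0 synonymous.
Position 3: none → 0 synonymous.
Total: 0 + 0 + 0 = 0.

0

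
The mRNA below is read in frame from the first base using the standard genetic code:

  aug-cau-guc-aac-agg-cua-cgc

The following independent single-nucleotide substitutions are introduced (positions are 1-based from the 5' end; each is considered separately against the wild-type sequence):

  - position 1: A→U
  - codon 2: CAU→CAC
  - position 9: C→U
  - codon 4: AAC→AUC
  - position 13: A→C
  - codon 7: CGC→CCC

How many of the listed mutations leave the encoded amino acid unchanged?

3

Codon 1: AUG (Met) → UUG (Leu) — missense.
Codon 2: CAU (His) → CAC (His) — synonymous.
Codon 3: GUC (Val) → GUU (Val) — synonymous.
Codon 4: AAC (Asn) → AUC (Ile) — missense.
Codon 5: AGG (Arg) → CGG (Arg) — synonymous.
Codon 7: CGC (Arg) → CCC (Pro) — missense.
Synonymous: 3 of 6.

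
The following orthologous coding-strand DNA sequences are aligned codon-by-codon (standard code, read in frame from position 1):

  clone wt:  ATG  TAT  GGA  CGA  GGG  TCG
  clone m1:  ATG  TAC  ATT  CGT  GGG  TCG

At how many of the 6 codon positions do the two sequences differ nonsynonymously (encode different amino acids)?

Codon 1: ATG Met / ATG Met — identical.
Codon 2: TAT Tyr / TAC Tyr — synonymous.
Codon 3: GGA Gly / ATT Ile — nonsynonymous.
Codon 4: CGA Arg / CGT Arg — synonymous.
Codon 5: GGG Gly / GGG Gly — identical.
Codon 6: TCG Ser / TCG Ser — identical.
Nonsynonymous differences: 1.

1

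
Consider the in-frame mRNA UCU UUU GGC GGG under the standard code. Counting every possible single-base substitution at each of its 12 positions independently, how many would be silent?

10

Codon 1 (UCU, Ser): 3 synonymous substitutions.
Codon 2 (UUU, Phe): 1 synonymous substitution.
Codon 3 (GGC, Gly): 3 synonymous substitutions.
Codon 4 (GGG, Gly): 3 synonymous substitutions.
Total: 3 + 1 + 3 + 3 = 10.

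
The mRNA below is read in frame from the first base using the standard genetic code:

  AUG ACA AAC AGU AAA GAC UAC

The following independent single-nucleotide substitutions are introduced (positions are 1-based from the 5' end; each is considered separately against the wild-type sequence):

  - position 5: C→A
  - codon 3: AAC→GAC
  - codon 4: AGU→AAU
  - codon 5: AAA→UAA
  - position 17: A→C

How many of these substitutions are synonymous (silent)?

0

Codon 2: ACA (Thr) → AAA (Lys) — missense.
Codon 3: AAC (Asn) → GAC (Asp) — missense.
Codon 4: AGU (Ser) → AAU (Asn) — missense.
Codon 5: AAA (Lys) → UAA (Stop) — nonsense.
Codon 6: GAC (Asp) → GCC (Ala) — missense.
Synonymous: 0 of 5.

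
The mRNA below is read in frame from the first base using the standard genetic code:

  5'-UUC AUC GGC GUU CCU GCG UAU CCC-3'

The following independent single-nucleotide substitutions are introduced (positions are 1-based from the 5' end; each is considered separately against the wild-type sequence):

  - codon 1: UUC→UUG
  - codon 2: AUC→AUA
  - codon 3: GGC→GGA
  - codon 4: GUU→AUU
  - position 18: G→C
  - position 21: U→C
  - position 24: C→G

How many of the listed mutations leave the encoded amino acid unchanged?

5

Codon 1: UUC (Phe) → UUG (Leu) — missense.
Codon 2: AUC (Ile) → AUA (Ile) — synonymous.
Codon 3: GGC (Gly) → GGA (Gly) — synonymous.
Codon 4: GUU (Val) → AUU (Ile) — missense.
Codon 6: GCG (Ala) → GCC (Ala) — synonymous.
Codon 7: UAU (Tyr) → UAC (Tyr) — synonymous.
Codon 8: CCC (Pro) → CCG (Pro) — synonymous.
Synonymous: 5 of 7.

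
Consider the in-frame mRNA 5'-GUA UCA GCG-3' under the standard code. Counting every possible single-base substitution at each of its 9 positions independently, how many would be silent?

9

Codon 1 (GUA, Val): 3 synonymous substitutions.
Codon 2 (UCA, Ser): 3 synonymous substitutions.
Codon 3 (GCG, Ala): 3 synonymous substitutions.
Total: 3 + 3 + 3 = 9.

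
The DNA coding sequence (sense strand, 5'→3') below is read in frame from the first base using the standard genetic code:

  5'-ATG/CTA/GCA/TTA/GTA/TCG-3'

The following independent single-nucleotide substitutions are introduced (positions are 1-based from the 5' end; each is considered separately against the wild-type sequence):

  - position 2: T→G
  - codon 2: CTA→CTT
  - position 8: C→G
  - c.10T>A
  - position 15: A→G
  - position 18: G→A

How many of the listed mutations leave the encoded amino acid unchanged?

Codon 1: ATG (Met) → AGG (Arg) — missense.
Codon 2: CTA (Leu) → CTT (Leu) — synonymous.
Codon 3: GCA (Ala) → GGA (Gly) — missense.
Codon 4: TTA (Leu) → ATA (Ile) — missense.
Codon 5: GTA (Val) → GTG (Val) — synonymous.
Codon 6: TCG (Ser) → TCA (Ser) — synonymous.
Synonymous: 3 of 6.

3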